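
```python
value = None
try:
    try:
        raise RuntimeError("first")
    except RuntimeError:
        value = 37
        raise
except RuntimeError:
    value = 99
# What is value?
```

Step-by-step execution trace:
1. Inner try: `raise RuntimeError("first")` raises RuntimeError.
2. Inner `except RuntimeError` matches → value = 37.
3. bare `raise` re-raises the same RuntimeError.
4. Outer `except RuntimeError` matches → value = 99.
Result: 99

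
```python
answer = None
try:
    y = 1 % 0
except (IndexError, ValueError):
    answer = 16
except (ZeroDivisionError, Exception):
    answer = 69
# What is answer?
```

Step-by-step execution trace:
1. `y = 1 % 0` raises ZeroDivisionError.
2. `except (IndexError, ValueError)` does not match ZeroDivisionError; skipped.
3. `except (ZeroDivisionError, Exception)` matches (ZeroDivisionError is in the tuple) → answer = 69.
Result: 69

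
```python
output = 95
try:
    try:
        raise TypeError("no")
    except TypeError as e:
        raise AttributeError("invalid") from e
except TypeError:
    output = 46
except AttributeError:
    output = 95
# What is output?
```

Step-by-step execution trace:
1. Inner try raises TypeError; inner `except TypeError as e` catches it.
2. `raise AttributeError(...) from e` raises AttributeError (TypeError is attached as __cause__, but only AttributeError is active).
3. Outer `except TypeError` does not match AttributeError; skipped.
4. Outer `except AttributeError` matches → output = 95.
Result: 95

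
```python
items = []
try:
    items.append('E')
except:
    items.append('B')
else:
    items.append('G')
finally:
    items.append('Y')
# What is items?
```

Step-by-step execution trace:
1. try: `items.append('E')` → items = ['E']. No exception raised.
2. `except` is skipped.
3. `else` runs: `items.append('G')` → items = ['E', 'G'].
4. `finally` always runs: `items.append('Y')` → items = ['E', 'G', 'Y'].
Result: ['E', 'G', 'Y']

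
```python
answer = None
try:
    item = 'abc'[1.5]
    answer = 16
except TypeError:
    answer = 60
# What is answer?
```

Step-by-step execution trace:
1. `item = 'abc'[1.5]` raises TypeError.
2. `answer = 16` is not reached.
3. `except TypeError` matches → answer = 60.
Result: 60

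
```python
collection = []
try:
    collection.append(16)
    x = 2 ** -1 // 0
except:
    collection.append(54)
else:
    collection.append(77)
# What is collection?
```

Step-by-step execution trace:
1. try: `collection.append(16)` → collection = [16].
2. `x = 2 ** -1 // 0` raises ZeroDivisionError.
3. bare `except` matches → `collection.append(54)` → collection = [16, 54].
4. `else` is skipped (an exception was raised).
Result: [16, 54]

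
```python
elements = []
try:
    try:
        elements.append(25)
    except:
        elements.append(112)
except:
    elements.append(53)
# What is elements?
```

Step-by-step execution trace:
1. Inner try: `elements.append(25)` → elements = [25]. No exception raised.
2. Inner `except` is skipped.
3. Inner try completes normally; outer `except` is skipped.
Result: [25]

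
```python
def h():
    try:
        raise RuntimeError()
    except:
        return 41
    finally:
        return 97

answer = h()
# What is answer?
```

Step-by-step execution trace:
1. `h()` enters try: `raise RuntimeError()` raises RuntimeError.
2. bare `except` matches → `return 41` sets pending return value 41.
3. Before returning, `finally: return 97` runs and overrides the pending return.
4. h() returns 97 → answer = 97.
Result: 97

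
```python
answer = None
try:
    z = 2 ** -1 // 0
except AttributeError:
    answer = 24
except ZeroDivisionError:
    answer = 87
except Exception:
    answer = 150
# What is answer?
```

Step-by-step execution trace:
1. `z = 2 ** -1 // 0` raises ZeroDivisionError.
2. `except AttributeError` does not match ZeroDivisionError; skipped.
3. `except ZeroDivisionError` matches → answer = 87.
4. Remaining except clauses are skipped.
Result: 87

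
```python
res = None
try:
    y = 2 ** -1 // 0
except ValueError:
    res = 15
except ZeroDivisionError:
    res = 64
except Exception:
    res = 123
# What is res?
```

Step-by-step execution trace:
1. `y = 2 ** -1 // 0` raises ZeroDivisionError.
2. `except ValueError` does not match ZeroDivisionError; skipped.
3. `except ZeroDivisionError` matches → res = 64.
4. Remaining except clauses are skipped.
Result: 64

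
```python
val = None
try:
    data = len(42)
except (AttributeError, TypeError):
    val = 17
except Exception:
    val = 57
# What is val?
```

Step-by-step execution trace:
1. `data = len(42)` raises TypeError.
2. `except (AttributeError, TypeError)` matches (TypeError is in the tuple) → val = 17.
3. `except Exception` is not reached.
Result: 17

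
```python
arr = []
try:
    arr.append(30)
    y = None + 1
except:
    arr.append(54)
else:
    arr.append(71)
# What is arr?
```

Step-by-step execution trace:
1. try: `arr.append(30)` → arr = [30].
2. `y = None + 1` raises TypeError.
3. bare `except` matches → `arr.append(54)` → arr = [30, 54].
4. `else` is skipped (an exception was raised).
Result: [30, 54]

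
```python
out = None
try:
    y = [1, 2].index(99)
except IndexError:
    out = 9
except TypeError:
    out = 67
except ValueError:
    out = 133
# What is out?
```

Step-by-step execution trace:
1. `y = [1, 2].index(99)` raises ValueError.
2. `except IndexError` does not match ValueError; skipped.
3. `except TypeError` does not match ValueError; skipped.
4. `except ValueError` matches → out = 133.
Result: 133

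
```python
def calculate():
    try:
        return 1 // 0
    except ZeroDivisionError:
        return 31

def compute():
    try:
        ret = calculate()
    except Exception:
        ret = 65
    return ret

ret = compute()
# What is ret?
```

Step-by-step execution trace:
1. `compute()` calls `calculate()`.
2. In calculate: `1 // 0` raises ZeroDivisionError; `except ZeroDivisionError` catches it → returns 31.
3. In compute: `ret = calculate()` → ret = 31. No exception reaches compute.
4. `except Exception` is skipped; compute returns 31.
5. ret = 31.
Result: 31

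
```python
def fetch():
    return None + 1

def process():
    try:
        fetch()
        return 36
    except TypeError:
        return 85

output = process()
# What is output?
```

Step-by-step execution trace:
1. `process()` calls `fetch()`.
2. `fetch()` evaluates `None + 1`, which raises TypeError; it propagates to the caller.
3. `return 36` is not reached.
4. `except TypeError` in process matches → returns 85.
5. output = 85.
Result: 85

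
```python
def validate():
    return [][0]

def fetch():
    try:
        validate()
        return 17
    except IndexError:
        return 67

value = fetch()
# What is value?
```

Step-by-step execution trace:
1. `fetch()` calls `validate()`.
2. `validate()` evaluates `[][0]`, which raises IndexError; it propagates to the caller.
3. `return 17` is not reached.
4. `except IndexError` in fetch matches → returns 67.
5. value = 67.
Result: 67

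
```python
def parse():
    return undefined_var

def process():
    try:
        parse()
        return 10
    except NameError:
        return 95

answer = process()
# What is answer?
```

Step-by-step execution trace:
1. `process()` calls `parse()`.
2. `parse()` evaluates `undefined_var`, which raises NameError; it propagates to the caller.
3. `return 10` is not reached.
4. `except NameError` in process matches → returns 95.
5. answer = 95.
Result: 95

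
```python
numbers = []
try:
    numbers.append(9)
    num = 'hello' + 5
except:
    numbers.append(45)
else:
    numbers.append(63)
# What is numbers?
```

Step-by-step execution trace:
1. try: `numbers.append(9)` → numbers = [9].
2. `num = 'hello' + 5` raises TypeError.
3. bare `except` matches → `numbers.append(45)` → numbers = [9, 45].
4. `else` is skipped (an exception was raised).
Result: [9, 45]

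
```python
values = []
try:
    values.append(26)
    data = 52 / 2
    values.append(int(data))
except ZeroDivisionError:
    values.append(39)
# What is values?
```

Step-by-step execution trace:
1. try: `values.append(26)` → values = [26].
2. `data = 52 / 2` → data = 26.0. No exception raised.
3. `values.append(int(data))` → values = [26, 26].
4. `except ZeroDivisionError` is skipped (no exception was raised).
Result: [26, 26]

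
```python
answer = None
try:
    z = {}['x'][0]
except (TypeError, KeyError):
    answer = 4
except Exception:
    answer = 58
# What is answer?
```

Step-by-step execution trace:
1. `z = {}['x'][0]` raises KeyError.
2. `except (TypeError, KeyError)` matches (KeyError is in the tuple) → answer = 4.
3. `except Exception` is not reached.
Result: 4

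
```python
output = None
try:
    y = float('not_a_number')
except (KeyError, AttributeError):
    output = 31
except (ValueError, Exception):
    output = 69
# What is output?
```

Step-by-step execution trace:
1. `y = float('not_a_number')` raises ValueError.
2. `except (KeyError, AttributeError)` does not match ValueError; skipped.
3. `except (ValueError, Exception)` matches (ValueError is in the tuple) → output = 69.
Result: 69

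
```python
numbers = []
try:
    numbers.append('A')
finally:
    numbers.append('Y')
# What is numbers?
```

Step-by-step execution trace:
1. try: `numbers.append('A')` → numbers = ['A'].
2. The try body completes without raising.
3. finally always runs: `numbers.append('Y')` → numbers = ['A', 'Y'].
Result: ['A', 'Y']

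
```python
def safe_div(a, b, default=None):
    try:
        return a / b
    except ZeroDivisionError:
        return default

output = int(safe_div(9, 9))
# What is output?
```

Step-by-step execution trace:
1. `safe_div(9, 9)` enters try: `return 9 / 9` → returns 1.0. No exception raised.
2. `except ZeroDivisionError` is skipped.
3. `int(1.0)` → 1 → output = 1.
Result: 1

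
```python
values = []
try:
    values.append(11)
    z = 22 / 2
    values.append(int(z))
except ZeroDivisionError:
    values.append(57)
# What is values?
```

Step-by-step execution trace:
1. try: `values.append(11)` → values = [11].
2. `z = 22 / 2` → z = 11.0. No exception raised.
3. `values.append(int(z))` → values = [11, 11].
4. `except ZeroDivisionError` is skipped (no exception was raised).
Result: [11, 11]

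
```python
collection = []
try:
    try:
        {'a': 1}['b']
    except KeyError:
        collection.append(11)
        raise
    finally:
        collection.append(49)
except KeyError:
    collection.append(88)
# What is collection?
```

Step-by-step execution trace:
1. Inner try: `{'a': 1}['b']` raises KeyError.
2. Inner `except KeyError` matches → `collection.append(11)` → collection = [11].
3. bare `raise` re-raises KeyError.
4. Inner `finally` runs during unwinding: `collection.append(49)` → collection = [11, 49].
5. Outer `except KeyError` matches → `collection.append(88)` → collection = [11, 49, 88].
Result: [11, 49, 88]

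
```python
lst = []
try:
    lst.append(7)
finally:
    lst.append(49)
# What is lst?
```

Step-by-step execution trace:
1. try: `lst.append(7)` → lst = [7].
2. The try body completes without raising.
3. finally always runs: `lst.append(49)` → lst = [7, 49].
Result: [7, 49]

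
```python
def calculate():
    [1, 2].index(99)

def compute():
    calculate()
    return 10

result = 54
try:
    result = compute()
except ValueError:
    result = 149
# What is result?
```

Step-by-step execution trace:
1. result starts at 54.
2. try: `compute()` calls `calculate()`.
3. `calculate()` evaluates `[1, 2].index(99)`, which raises ValueError; it propagates through compute (uncaught).
4. `return 10` in compute is not reached; the assignment to result does not complete.
5. `except ValueError` matches → result = 149.
Result: 149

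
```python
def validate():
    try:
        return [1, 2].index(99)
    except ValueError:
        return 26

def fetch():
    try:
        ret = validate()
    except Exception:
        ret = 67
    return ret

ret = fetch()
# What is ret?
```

Step-by-step execution trace:
1. `fetch()` calls `validate()`.
2. In validate: `[1, 2].index(99)` raises ValueError; `except ValueError` catches it → returns 26.
3. In fetch: `ret = validate()` → ret = 26. No exception reaches fetch.
4. `except Exception` is skipped; fetch returns 26.
5. ret = 26.
Result: 26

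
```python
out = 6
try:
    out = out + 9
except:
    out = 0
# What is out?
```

Step-by-step execution trace:
1. out starts at 6.
2. try: `out = out + 9` → out = 15. No exception raised.
3. `except` is skipped.
Result: 15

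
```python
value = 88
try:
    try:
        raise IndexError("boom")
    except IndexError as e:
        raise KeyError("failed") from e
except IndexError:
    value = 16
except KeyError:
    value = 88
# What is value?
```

Step-by-step execution trace:
1. Inner try raises IndexError; inner `except IndexError as e` catches it.
2. `raise KeyError(...) from e` raises KeyError (IndexError is attached as __cause__, but only KeyError is active).
3. Outer `except IndexError` does not match KeyError; skipped.
4. Outer `except KeyError` matches → value = 88.
Result: 88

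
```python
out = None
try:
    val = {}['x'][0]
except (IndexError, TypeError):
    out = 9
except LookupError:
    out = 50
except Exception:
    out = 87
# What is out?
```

Step-by-step execution trace:
1. `val = {}['x'][0]` raises KeyError.
2. `except (IndexError, TypeError)` does not match KeyError; skipped.
3. `except LookupError` matches (KeyError is a subclass of LookupError) → out = 50.
4. `except Exception` is not reached.
Result: 50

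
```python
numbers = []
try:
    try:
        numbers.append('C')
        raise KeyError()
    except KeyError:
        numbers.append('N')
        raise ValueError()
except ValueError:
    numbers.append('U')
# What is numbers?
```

Step-by-step execution trace:
1. Inner try: `numbers.append('C')` → numbers = ['C'].
2. `raise KeyError()` raises KeyError.
3. Inner `except KeyError` matches → `numbers.append('N')` → numbers = ['C', 'N'].
4. `raise ValueError()` raises ValueError; propagates to outer try.
5. Outer `except ValueError` matches → `numbers.append('U')` → numbers = ['C', 'N', 'U'].
Result: ['C', 'N', 'U']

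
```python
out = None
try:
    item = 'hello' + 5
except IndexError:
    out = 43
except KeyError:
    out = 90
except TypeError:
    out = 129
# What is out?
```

Step-by-step execution trace:
1. `item = 'hello' + 5` raises TypeError.
2. `except IndexError` does not match TypeError; skipped.
3. `except KeyError` does not match TypeError; skipped.
4. `except TypeError` matches → out = 129.
Result: 129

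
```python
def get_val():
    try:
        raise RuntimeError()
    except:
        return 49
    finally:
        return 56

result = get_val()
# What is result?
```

Step-by-step execution trace:
1. `get_val()` enters try: `raise RuntimeError()` raises RuntimeError.
2. bare `except` matches → `return 49` sets pending return value 49.
3. Before returning, `finally: return 56` runs and overrides the pending return.
4. get_val() returns 56 → result = 56.
Result: 56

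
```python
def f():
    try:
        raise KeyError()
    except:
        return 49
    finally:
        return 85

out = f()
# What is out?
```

Step-by-step execution trace:
1. `f()` enters try: `raise KeyError()` raises KeyError.
2. bare `except` matches → `return 49` sets pending return value 49.
3. Before returning, `finally: return 85` runs and overrides the pending return.
4. f() returns 85 → out = 85.
Result: 85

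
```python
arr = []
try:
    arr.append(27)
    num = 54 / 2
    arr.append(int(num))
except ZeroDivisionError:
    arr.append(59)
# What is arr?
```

Step-by-step execution trace:
1. try: `arr.append(27)` → arr = [27].
2. `num = 54 / 2` → num = 27.0. No exception raised.
3. `arr.append(int(num))` → arr = [27, 27].
4. `except ZeroDivisionError` is skipped (no exception was raised).
Result: [27, 27]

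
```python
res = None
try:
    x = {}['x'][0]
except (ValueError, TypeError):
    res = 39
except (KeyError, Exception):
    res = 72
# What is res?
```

Step-by-step execution trace:
1. `x = {}['x'][0]` raises KeyError.
2. `except (ValueError, TypeError)` does not match KeyError; skipped.
3. `except (KeyError, Exception)` matches (KeyError is in the tuple) → res = 72.
Result: 72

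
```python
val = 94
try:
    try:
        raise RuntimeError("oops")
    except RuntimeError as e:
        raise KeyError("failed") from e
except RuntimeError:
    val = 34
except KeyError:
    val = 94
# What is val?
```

Step-by-step execution trace:
1. Inner try raises RuntimeError; inner `except RuntimeError as e` catches it.
2. `raise KeyError(...) from e` raises KeyError (RuntimeError is attached as __cause__, but only KeyError is active).
3. Outer `except RuntimeError` does not match KeyError; skipped.
4. Outer `except KeyError` matches → val = 94.
Result: 94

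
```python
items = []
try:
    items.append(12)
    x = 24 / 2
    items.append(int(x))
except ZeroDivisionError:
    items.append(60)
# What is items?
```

Step-by-step execution trace:
1. try: `items.append(12)` → items = [12].
2. `x = 24 / 2` → x = 12.0. No exception raised.
3. `items.append(int(x))` → items = [12, 12].
4. `except ZeroDivisionError` is skipped (no exception was raised).
Result: [12, 12]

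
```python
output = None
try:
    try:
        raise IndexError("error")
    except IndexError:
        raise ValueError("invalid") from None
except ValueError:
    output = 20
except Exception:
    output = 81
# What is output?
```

Step-by-step execution trace:
1. Inner try raises IndexError; inner `except IndexError` catches it.
2. `raise ValueError(...) from None` raises ValueError (from None suppresses __context__, but the active exception is still ValueError).
3. Outer `except ValueError` matches → output = 20.
4. `except Exception` is not reached.
Result: 20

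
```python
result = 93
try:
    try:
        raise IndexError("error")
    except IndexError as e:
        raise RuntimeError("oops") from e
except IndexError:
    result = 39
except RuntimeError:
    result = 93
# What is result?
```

Step-by-step execution trace:
1. Inner try raises IndexError; inner `except IndexError as e` catches it.
2. `raise RuntimeError(...) from e` raises RuntimeError (IndexError is attached as __cause__, but only RuntimeError is active).
3. Outer `except IndexError` does not match RuntimeError; skipped.
4. Outer `except RuntimeError` matches → result = 93.
Result: 93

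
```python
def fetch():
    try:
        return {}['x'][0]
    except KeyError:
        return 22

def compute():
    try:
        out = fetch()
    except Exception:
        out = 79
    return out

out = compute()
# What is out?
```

Step-by-step execution trace:
1. `compute()` calls `fetch()`.
2. In fetch: `{}['x'][0]` raises KeyError; `except KeyError` catches it → returns 22.
3. In compute: `out = fetch()` → out = 22. No exception reaches compute.
4. `except Exception` is skipped; compute returns 22.
5. out = 22.
Result: 22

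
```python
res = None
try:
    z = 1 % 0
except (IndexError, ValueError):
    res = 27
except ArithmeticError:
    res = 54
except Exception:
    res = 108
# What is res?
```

Step-by-step execution trace:
1. `z = 1 % 0` raises ZeroDivisionError.
2. `except (IndexError, ValueError)` does not match ZeroDivisionError; skipped.
3. `except ArithmeticError` matches (ZeroDivisionError is a subclass of ArithmeticError) → res = 54.
4. `except Exception` is not reached.
Result: 54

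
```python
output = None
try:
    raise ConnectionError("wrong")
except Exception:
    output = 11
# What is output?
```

Step-by-step execution trace:
1. `raise ConnectionError(...)` raises ConnectionError.
2. `except Exception` matches (ConnectionError is a subclass of Exception) → output = 11.
Result: 11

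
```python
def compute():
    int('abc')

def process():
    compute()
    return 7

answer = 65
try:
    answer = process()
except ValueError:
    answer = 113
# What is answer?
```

Step-by-step execution trace:
1. answer starts at 65.
2. try: `process()` calls `compute()`.
3. `compute()` evaluates `int('abc')`, which raises ValueError; it propagates through process (uncaught).
4. `return 7` in process is not reached; the assignment to answer does not complete.
5. `except ValueError` matches → answer = 113.
Result: 113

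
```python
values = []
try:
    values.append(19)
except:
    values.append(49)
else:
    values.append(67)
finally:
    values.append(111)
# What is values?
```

Step-by-step execution trace:
1. try: `values.append(19)` → values = [19]. No exception raised.
2. `except` is skipped.
3. `else` runs: `values.append(67)` → values = [19, 67].
4. `finally` always runs: `values.append(111)` → values = [19, 67, 111].
Result: [19, 67, 111]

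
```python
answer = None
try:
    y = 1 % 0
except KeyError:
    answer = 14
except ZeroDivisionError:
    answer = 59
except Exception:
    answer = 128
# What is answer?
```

Step-by-step execution trace:
1. `y = 1 % 0` raises ZeroDivisionError.
2. `except KeyError` does not match ZeroDivisionError; skipped.
3. `except ZeroDivisionError` matches → answer = 59.
4. Remaining except clauses are skipped.
Result: 59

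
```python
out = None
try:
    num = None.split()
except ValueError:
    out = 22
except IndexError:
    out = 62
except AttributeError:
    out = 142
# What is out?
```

Step-by-step execution trace:
1. `num = None.split()` raises AttributeError.
2. `except ValueError` does not match AttributeError; skipped.
3. `except IndexError` does not match AttributeError; skipped.
4. `except AttributeError` matches → out = 142.
Result: 142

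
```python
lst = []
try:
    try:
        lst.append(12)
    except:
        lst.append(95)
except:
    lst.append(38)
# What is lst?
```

Step-by-step execution trace:
1. Inner try: `lst.append(12)` → lst = [12]. No exception raised.
2. Inner `except` is skipped.
3. Inner try completes normally; outer `except` is skipped.
Result: [12]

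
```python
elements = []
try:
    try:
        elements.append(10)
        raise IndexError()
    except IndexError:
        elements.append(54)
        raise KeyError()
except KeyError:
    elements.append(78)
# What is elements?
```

Step-by-step execution trace:
1. Inner try: `elements.append(10)` → elements = [10].
2. `raise IndexError()` raises IndexError.
3. Inner `except IndexError` matches → `elements.append(54)` → elements = [10, 54].
4. `raise KeyError()` raises KeyError; propagates to outer try.
5. Outer `except KeyError` matches → `elements.append(78)` → elements = [10, 54, 78].
Result: [10, 54, 78]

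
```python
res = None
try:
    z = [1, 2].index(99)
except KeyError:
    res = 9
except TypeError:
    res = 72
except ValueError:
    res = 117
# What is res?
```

Step-by-step execution trace:
1. `z = [1, 2].index(99)` raises ValueError.
2. `except KeyError` does not match ValueError; skipped.
3. `except TypeError` does not match ValueError; skipped.
4. `except ValueError` matches → res = 117.
Result: 117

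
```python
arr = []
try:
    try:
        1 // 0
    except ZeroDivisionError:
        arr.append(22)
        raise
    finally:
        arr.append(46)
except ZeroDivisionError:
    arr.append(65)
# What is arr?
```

Step-by-step execution trace:
1. Inner try: `1 // 0` raises ZeroDivisionError.
2. Inner `except ZeroDivisionError` matches → `arr.append(22)` → arr = [22].
3. bare `raise` re-raises ZeroDivisionError.
4. Inner `finally` runs during unwinding: `arr.append(46)` → arr = [22, 46].
5. Outer `except ZeroDivisionError` matches → `arr.append(65)` → arr = [22, 46, 65].
Result: [22, 46, 65]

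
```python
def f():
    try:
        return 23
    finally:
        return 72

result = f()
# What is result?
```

Step-by-step execution trace:
1. `f()` enters try: `return 23` sets pending return value 23.
2. Before returning, `finally: return 72` runs and overrides the pending return.
3. f() returns 72 → result = 72.
Result: 72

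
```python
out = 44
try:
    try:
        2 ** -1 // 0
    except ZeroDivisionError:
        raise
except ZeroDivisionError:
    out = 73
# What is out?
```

Step-by-step execution trace:
1. Inner try: `2 ** -1 // 0` raises ZeroDivisionError.
2. Inner `except ZeroDivisionError` matches; bare `raise` re-raises the same ZeroDivisionError.
3. Outer `except ZeroDivisionError` matches → out = 73.
Result: 73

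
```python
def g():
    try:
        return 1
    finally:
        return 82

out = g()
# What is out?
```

Step-by-step execution trace:
1. `g()` enters try: `return 1` sets pending return value 1.
2. Before returning, `finally: return 82` runs and overrides the pending return.
3. g() returns 82 → out = 82.
Result: 82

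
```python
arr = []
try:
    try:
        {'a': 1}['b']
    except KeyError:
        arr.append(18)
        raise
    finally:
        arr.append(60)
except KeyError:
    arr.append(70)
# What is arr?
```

Step-by-step execution trace:
1. Inner try: `{'a': 1}['b']` raises KeyError.
2. Inner `except KeyError` matches → `arr.append(18)` → arr = [18].
3. bare `raise` re-raises KeyError.
4. Inner `finally` runs during unwinding: `arr.append(60)` → arr = [18, 60].
5. Outer `except KeyError` matches → `arr.append(70)` → arr = [18, 60, 70].
Result: [18, 60, 70]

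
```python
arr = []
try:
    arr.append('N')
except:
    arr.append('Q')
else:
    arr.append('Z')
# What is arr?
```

Step-by-step execution trace:
1. try: `arr.append('N')` → arr = ['N']. No exception raised.
2. `except` is skipped.
3. `else` runs (try completed without exception): `arr.append('Z')` → arr = ['N', 'Z'].
Result: ['N', 'Z']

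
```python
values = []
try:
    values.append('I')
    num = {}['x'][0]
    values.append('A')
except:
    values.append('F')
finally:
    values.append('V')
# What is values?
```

Step-by-step execution trace:
1. try: `values.append('I')` → values = ['I'].
2. `num = {}['x'][0]` raises KeyError; `values.append('A')` is not reached.
3. bare `except` matches → `values.append('F')` → values = ['I', 'F'].
4. finally always runs: `values.append('V')` → values = ['I', 'F', 'V'].
Result: ['I', 'F', 'V']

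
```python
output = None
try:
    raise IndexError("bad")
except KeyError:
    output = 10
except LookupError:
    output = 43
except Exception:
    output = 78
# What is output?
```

Step-by-step execution trace:
1. `raise IndexError(...)` raises IndexError.
2. `except KeyError` does not match (IndexError is not a subclass of KeyError); skipped.
3. `except LookupError` matches (IndexError is a subclass of LookupError) → output = 43.
4. `except Exception` is not reached.
Result: 43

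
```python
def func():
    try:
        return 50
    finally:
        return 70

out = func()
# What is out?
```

Step-by-step execution trace:
1. `func()` enters try: `return 50` sets pending return value 50.
2. Before returning, `finally: return 70` runs and overrides the pending return.
3. func() returns 70 → out = 70.
Result: 70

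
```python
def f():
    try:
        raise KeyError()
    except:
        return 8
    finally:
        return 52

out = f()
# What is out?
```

Step-by-step execution trace:
1. `f()` enters try: `raise KeyError()` raises KeyError.
2. bare `except` matches → `return 8` sets pending return value 8.
3. Before returning, `finally: return 52` runs and overrides the pending return.
4. f() returns 52 → out = 52.
Result: 52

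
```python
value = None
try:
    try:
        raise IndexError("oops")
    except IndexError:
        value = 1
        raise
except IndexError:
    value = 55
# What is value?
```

Step-by-step execution trace:
1. Inner try: `raise IndexError("oops")` raises IndexError.
2. Inner `except IndexError` matches → value = 1.
3. bare `raise` re-raises the same IndexError.
4. Outer `except IndexError` matches → value = 55.
Result: 55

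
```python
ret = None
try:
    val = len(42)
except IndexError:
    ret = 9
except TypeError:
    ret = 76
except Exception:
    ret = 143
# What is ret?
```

Step-by-step execution trace:
1. `val = len(42)` raises TypeError.
2. `except IndexError` does not match TypeError; skipped.
3. `except TypeError` matches → ret = 76.
4. Remaining except clauses are skipped.
Result: 76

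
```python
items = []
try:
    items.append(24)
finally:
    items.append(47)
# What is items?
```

Step-by-step execution trace:
1. try: `items.append(24)` → items = [24].
2. The try body completes without raising.
3. finally always runs: `items.append(47)` → items = [24, 47].
Result: [24, 47]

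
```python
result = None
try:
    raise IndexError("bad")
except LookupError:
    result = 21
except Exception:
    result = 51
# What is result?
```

Step-by-step execution trace:
1. `raise IndexError(...)` raises IndexError.
2. `except LookupError` matches (IndexError is a subclass of LookupError) → result = 21.
3. `except Exception` is not reached.
Result: 21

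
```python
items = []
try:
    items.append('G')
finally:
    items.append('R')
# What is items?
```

Step-by-step execution trace:
1. try: `items.append('G')` → items = ['G'].
2. The try body completes without raising.
3. finally always runs: `items.append('R')` → items = ['G', 'R'].
Result: ['G', 'R']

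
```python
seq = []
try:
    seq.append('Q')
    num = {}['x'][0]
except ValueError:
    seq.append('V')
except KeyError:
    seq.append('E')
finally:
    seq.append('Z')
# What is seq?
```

Step-by-step execution trace:
1. try: `seq.append('Q')` → seq = ['Q'].
2. `num = {}['x'][0]` raises KeyError.
3. `except ValueError` does not match KeyError; skipped.
4. `except KeyError` matches → `seq.append('E')` → seq = ['Q', 'E'].
5. finally always runs: `seq.append('Z')` → seq = ['Q', 'E', 'Z'].
Result: ['Q', 'E', 'Z']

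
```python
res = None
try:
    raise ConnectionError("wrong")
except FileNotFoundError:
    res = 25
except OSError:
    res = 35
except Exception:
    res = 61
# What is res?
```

Step-by-step execution trace:
1. `raise ConnectionError(...)` raises ConnectionError.
2. `except FileNotFoundError` does not match (ConnectionError is not a subclass of FileNotFoundError); skipped.
3. `except OSError` matches (ConnectionError is a subclass of OSError) → res = 35.
4. `except Exception` is not reached.
Result: 35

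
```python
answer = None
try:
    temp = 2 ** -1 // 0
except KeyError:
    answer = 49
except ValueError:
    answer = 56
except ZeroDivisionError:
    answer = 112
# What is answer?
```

Step-by-step execution trace:
1. `temp = 2 ** -1 // 0` raises ZeroDivisionError.
2. `except KeyError` does not match ZeroDivisionError; skipped.
3. `except ValueError` does not match ZeroDivisionError; skipped.
4. `except ZeroDivisionError` matches → answer = 112.
Result: 112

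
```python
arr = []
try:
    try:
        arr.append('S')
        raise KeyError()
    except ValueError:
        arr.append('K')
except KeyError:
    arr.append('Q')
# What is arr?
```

Step-by-step execution trace:
1. Inner try: `arr.append('S')` → arr = ['S'].
2. `raise KeyError()` raises KeyError.
3. Inner `except ValueError` does not match KeyError; exception propagates to outer try.
4. Outer `except KeyError` matches → `arr.append('Q')` → arr = ['S', 'Q'].
Result: ['S', 'Q']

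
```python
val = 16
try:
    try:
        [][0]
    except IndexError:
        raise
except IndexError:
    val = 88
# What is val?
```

Step-by-step execution trace:
1. Inner try: `[][0]` raises IndexError.
2. Inner `except IndexError` matches; bare `raise` re-raises the same IndexError.
3. Outer `except IndexError` matches → val = 88.
Result: 88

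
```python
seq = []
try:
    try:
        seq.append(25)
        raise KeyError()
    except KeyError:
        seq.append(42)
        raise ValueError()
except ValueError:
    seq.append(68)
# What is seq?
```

Step-by-step execution trace:
1. Inner try: `seq.append(25)` → seq = [25].
2. `raise KeyError()` raises KeyError.
3. Inner `except KeyError` matches → `seq.append(42)` → seq = [25, 42].
4. `raise ValueError()` raises ValueError; propagates to outer try.
5. Outer `except ValueError` matches → `seq.append(68)` → seq = [25, 42, 68].
Result: [25, 42, 68]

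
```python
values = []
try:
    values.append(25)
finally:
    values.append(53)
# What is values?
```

Step-by-step execution trace:
1. try: `values.append(25)` → values = [25].
2. The try body completes without raising.
3. finally always runs: `values.append(53)` → values = [25, 53].
Result: [25, 53]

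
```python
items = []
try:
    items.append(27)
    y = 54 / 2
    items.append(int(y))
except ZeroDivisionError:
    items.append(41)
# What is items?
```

Step-by-step execution trace:
1. try: `items.append(27)` → items = [27].
2. `y = 54 / 2` → y = 27.0. No exception raised.
3. `items.append(int(y))` → items = [27, 27].
4. `except ZeroDivisionError` is skipped (no exception was raised).
Result: [27, 27]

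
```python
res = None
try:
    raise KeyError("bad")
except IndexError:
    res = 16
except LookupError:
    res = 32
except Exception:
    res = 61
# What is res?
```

Step-by-step execution trace:
1. `raise KeyError(...)` raises KeyError.
2. `except IndexError` does not match (KeyError is not a subclass of IndexError); skipped.
3. `except LookupError` matches (KeyError is a subclass of LookupError) → res = 32.
4. `except Exception` is not reached.
Result: 32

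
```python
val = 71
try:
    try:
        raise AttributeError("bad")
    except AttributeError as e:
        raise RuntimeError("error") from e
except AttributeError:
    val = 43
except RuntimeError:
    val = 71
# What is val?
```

Step-by-step execution trace:
1. Inner try raises AttributeError; inner `except AttributeError as e` catches it.
2. `raise RuntimeError(...) from e` raises RuntimeError (AttributeError is attached as __cause__, but only RuntimeError is active).
3. Outer `except AttributeError` does not match RuntimeError; skipped.
4. Outer `except RuntimeError` matches → val = 71.
Result: 71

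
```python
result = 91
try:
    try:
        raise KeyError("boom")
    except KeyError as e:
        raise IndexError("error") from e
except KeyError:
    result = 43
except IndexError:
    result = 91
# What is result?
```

Step-by-step execution trace:
1. Inner try raises KeyError; inner `except KeyError as e` catches it.
2. `raise IndexError(...) from e` raises IndexError (KeyError is attached as __cause__, but only IndexError is active).
3. Outer `except KeyError` does not match IndexError; skipped.
4. Outer `except IndexError` matches → result = 91.
Result: 91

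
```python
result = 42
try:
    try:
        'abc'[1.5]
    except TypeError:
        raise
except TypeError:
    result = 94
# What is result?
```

Step-by-step execution trace:
1. Inner try: `'abc'[1.5]` raises TypeError.
2. Inner `except TypeError` matches; bare `raise` re-raises the same TypeError.
3. Outer `except TypeError` matches → result = 94.
Result: 94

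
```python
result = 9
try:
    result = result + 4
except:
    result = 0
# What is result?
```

Step-by-step execution trace:
1. result starts at 9.
2. try: `result = result + 4` → result = 13. No exception raised.
3. `except` is skipped.
Result: 13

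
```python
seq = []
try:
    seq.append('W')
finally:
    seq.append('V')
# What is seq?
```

Step-by-step execution trace:
1. try: `seq.append('W')` → seq = ['W'].
2. The try body completes without raising.
3. finally always runs: `seq.append('V')` → seq = ['W', 'V'].
Result: ['W', 'V']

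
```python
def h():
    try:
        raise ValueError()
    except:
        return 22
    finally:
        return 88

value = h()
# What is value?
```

Step-by-step execution trace:
1. `h()` enters try: `raise ValueError()` raises ValueError.
2. bare `except` matches → `return 22` sets pending return value 22.
3. Before returning, `finally: return 88` runs and overrides the pending return.
4. h() returns 88 → value = 88.
Result: 88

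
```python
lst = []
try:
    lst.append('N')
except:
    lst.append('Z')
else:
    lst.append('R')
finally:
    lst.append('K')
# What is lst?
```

Step-by-step execution trace:
1. try: `lst.append('N')` → lst = ['N']. No exception raised.
2. `except` is skipped.
3. `else` runs: `lst.append('R')` → lst = ['N', 'R'].
4. `finally` always runs: `lst.append('K')` → lst = ['N', 'R', 'K'].
Result: ['N', 'R', 'K']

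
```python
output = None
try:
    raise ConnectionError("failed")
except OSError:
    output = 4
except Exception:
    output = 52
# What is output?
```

Step-by-step execution trace:
1. `raise ConnectionError(...)` raises ConnectionError.
2. `except OSError` matches (ConnectionError is a subclass of OSError) → output = 4.
3. `except Exception` is not reached.
Result: 4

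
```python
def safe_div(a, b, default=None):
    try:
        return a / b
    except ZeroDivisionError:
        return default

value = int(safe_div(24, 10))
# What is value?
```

Step-by-step execution trace:
1. `safe_div(24, 10)` enters try: `return 24 / 10` → returns 2.4. No exception raised.
2. `except ZeroDivisionError` is skipped.
3. `int(2.4)` → 2 → value = 2.
Result: 2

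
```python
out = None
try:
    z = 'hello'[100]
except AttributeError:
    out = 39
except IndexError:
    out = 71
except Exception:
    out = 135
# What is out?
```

Step-by-step execution trace:
1. `z = 'hello'[100]` raises IndexError.
2. `except AttributeError` does not match IndexError; skipped.
3. `except IndexError` matches → out = 71.
4. Remaining except clauses are skipped.
Result: 71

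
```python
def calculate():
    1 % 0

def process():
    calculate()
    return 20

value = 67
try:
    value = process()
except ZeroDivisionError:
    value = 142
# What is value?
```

Step-by-step execution trace:
1. value starts at 67.
2. try: `process()` calls `calculate()`.
3. `calculate()` evaluates `1 % 0`, which raises ZeroDivisionError; it propagates through process (uncaught).
4. `return 20` in process is not reached; the assignment to value does not complete.
5. `except ZeroDivisionError` matches → value = 142.
Result: 142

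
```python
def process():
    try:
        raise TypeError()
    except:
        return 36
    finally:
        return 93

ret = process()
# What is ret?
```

Step-by-step execution trace:
1. `process()` enters try: `raise TypeError()` raises TypeError.
2. bare `except` matches → `return 36` sets pending return value 36.
3. Before returning, `finally: return 93` runs and overrides the pending return.
4. process() returns 93 → ret = 93.
Result: 93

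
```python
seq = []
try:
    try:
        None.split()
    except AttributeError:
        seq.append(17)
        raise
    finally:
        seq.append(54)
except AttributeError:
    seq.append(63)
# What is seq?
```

Step-by-step execution trace:
1. Inner try: `None.split()` raises AttributeError.
2. Inner `except AttributeError` matches → `seq.append(17)` → seq = [17].
3. bare `raise` re-raises AttributeError.
4. Inner `finally` runs during unwinding: `seq.append(54)` → seq = [17, 54].
5. Outer `except AttributeError` matches → `seq.append(63)` → seq = [17, 54, 63].
Result: [17, 54, 63]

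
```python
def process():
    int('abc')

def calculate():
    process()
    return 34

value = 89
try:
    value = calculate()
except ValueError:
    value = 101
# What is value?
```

Step-by-step execution trace:
1. value starts at 89.
2. try: `calculate()` calls `process()`.
3. `process()` evaluates `int('abc')`, which raises ValueError; it propagates through calculate (uncaught).
4. `return 34` in calculate is not reached; the assignment to value does not complete.
5. `except ValueError` matches → value = 101.
Result: 101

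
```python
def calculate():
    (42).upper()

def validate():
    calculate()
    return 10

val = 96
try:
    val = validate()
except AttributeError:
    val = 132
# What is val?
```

Step-by-step execution trace:
1. val starts at 96.
2. try: `validate()` calls `calculate()`.
3. `calculate()` evaluates `(42).upper()`, which raises AttributeError; it propagates through validate (uncaught).
4. `return 10` in validate is not reached; the assignment to val does not complete.
5. `except AttributeError` matches → val = 132.
Result: 132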